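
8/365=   8/365 = 0.02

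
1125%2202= 1125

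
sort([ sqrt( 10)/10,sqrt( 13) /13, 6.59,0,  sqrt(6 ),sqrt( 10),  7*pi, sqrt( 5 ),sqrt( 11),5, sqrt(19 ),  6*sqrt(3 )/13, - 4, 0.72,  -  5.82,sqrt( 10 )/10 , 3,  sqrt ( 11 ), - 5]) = [ - 5.82, - 5, - 4,0,sqrt (13)/13,  sqrt(10 )/10,sqrt( 10)/10, 0.72 , 6*sqrt(3 )/13, sqrt( 5 ),sqrt (6 ),  3,sqrt(10),sqrt(11), sqrt( 11 ), sqrt (19 ) , 5,6.59,7*pi]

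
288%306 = 288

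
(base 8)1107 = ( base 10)583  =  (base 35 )gn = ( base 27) LG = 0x247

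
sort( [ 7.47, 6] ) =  [ 6,7.47]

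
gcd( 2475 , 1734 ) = 3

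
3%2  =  1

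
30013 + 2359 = 32372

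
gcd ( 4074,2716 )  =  1358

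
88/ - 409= - 1 + 321/409 = - 0.22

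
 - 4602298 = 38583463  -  43185761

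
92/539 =92/539=0.17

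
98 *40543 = 3973214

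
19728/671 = 19728/671 = 29.40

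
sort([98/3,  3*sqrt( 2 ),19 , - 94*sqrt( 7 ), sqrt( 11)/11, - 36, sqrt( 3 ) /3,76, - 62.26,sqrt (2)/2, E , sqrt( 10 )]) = [ - 94*sqrt( 7 ) ,-62.26,  -  36,sqrt( 11)/11 , sqrt( 3) /3,sqrt( 2 ) /2 , E, sqrt( 10), 3*sqrt(2) , 19,98/3, 76]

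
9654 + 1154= 10808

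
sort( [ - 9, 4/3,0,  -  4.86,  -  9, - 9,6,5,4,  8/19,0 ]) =[ - 9,  -  9, - 9,- 4.86,0,0,8/19, 4/3,4, 5,6] 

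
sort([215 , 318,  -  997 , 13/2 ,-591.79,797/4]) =[-997, - 591.79,13/2 , 797/4,215 , 318 ]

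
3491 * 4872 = 17008152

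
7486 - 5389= 2097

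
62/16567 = 62/16567 = 0.00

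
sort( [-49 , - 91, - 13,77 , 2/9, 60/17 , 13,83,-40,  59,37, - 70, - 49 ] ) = [- 91  , - 70, - 49,  -  49, - 40,- 13,2/9 , 60/17, 13,  37 , 59, 77, 83 ]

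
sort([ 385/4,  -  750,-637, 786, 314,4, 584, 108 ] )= [-750, - 637, 4 , 385/4,108,314, 584, 786]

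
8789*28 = 246092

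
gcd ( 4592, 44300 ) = 4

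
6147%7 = 1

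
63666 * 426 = 27121716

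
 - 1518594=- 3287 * 462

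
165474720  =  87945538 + 77529182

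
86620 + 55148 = 141768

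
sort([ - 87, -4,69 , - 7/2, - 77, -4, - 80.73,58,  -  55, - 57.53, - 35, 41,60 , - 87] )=[ - 87, - 87,-80.73, - 77, - 57.53, - 55, - 35,  -  4, - 4, - 7/2,41,58, 60,69] 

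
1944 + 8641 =10585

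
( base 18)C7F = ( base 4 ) 332331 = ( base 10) 4029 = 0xFBD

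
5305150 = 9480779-4175629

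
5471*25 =136775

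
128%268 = 128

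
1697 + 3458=5155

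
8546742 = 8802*971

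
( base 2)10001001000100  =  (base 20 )11IC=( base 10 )8772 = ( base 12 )50B0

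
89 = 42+47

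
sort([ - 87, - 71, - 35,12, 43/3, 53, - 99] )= [ - 99, - 87, - 71 ,- 35,12, 43/3,  53]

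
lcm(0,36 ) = 0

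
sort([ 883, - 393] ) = [ -393, 883]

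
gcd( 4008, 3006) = 1002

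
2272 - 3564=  - 1292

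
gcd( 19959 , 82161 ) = 3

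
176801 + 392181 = 568982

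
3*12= 36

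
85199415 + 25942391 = 111141806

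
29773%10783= 8207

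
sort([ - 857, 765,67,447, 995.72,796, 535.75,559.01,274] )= [ - 857,67, 274,447 , 535.75, 559.01,765,796,995.72]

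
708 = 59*12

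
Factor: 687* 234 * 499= 2^1 * 3^3*13^1*229^1*499^1 = 80218242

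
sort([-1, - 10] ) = [ - 10 ,  -  1]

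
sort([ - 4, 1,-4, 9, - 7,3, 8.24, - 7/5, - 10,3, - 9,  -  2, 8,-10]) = [ - 10,-10, -9, - 7, - 4, - 4, - 2,  -  7/5,1, 3 , 3, 8,8.24 , 9]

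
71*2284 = 162164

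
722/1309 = 722/1309  =  0.55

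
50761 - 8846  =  41915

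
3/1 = 3 = 3.00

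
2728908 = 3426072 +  - 697164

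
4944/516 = 9 + 25/43 =9.58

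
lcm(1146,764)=2292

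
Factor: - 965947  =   - 151^1*6397^1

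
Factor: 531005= 5^1*61^1*1741^1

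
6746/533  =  12 + 350/533= 12.66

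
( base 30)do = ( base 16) 19e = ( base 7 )1131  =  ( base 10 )414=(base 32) CU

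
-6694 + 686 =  - 6008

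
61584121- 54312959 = 7271162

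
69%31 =7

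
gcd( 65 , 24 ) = 1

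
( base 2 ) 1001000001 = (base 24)101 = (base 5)4302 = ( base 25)N2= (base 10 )577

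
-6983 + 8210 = 1227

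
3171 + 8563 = 11734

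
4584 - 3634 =950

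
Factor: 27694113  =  3^1*9231371^1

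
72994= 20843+52151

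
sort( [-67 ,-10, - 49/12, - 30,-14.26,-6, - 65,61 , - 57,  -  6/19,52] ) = [- 67,-65 , - 57,-30, - 14.26 ,  -  10, - 6, - 49/12, -6/19,52,61] 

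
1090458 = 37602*29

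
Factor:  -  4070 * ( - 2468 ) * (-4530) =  - 2^4 * 3^1 * 5^2 * 11^1*37^1 * 151^1*617^1  =  -  45502762800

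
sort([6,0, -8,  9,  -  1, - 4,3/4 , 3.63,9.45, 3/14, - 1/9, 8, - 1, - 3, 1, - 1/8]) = [  -  8,-4, - 3, - 1, - 1, - 1/8,-1/9, 0, 3/14, 3/4, 1, 3.63,6,8,9,  9.45]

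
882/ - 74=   -  12 + 3/37 = - 11.92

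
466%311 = 155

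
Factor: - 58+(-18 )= - 76=-2^2*19^1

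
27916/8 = 3489 + 1/2 = 3489.50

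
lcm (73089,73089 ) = 73089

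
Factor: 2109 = 3^1*19^1*37^1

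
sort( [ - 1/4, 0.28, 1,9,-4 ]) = [ - 4, - 1/4,0.28,1 , 9] 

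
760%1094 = 760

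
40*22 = 880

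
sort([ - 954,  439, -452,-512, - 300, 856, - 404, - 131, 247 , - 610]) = [ - 954  , - 610, - 512, - 452,-404, - 300, - 131, 247,439, 856]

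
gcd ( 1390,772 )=2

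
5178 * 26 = 134628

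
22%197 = 22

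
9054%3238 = 2578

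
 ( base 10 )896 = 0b1110000000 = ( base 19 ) 293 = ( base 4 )32000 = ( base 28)140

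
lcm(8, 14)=56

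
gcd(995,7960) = 995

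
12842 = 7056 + 5786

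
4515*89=401835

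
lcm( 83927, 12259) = 1091051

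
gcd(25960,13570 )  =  590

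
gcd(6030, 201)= 201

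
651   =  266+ 385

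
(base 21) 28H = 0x42B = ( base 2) 10000101011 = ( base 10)1067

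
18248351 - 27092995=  - 8844644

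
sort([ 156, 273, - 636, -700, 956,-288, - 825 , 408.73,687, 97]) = [ - 825, - 700 , - 636,- 288,97,  156,273 , 408.73, 687, 956]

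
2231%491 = 267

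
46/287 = 46/287 = 0.16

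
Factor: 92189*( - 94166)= - 8681069374 = -  2^1*197^1 * 239^1*92189^1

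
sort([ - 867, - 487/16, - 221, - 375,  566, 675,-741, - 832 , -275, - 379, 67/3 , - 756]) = [ - 867, - 832, - 756, - 741, - 379,  -  375,  -  275, - 221 , - 487/16, 67/3, 566, 675] 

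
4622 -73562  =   -68940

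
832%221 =169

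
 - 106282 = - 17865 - 88417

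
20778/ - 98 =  - 213+48/49 = -  212.02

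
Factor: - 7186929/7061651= - 3^1* 59^( - 1)*119689^( - 1)*2395643^1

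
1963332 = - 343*(  -  5724 )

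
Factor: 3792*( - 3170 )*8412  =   - 101117623680 = -  2^7*3^2*5^1*79^1*317^1*701^1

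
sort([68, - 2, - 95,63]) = [ - 95, - 2,63 , 68]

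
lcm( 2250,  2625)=15750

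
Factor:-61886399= - 23^1*389^1*6917^1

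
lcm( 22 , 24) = 264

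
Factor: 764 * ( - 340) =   -  2^4*5^1*17^1*191^1 = -259760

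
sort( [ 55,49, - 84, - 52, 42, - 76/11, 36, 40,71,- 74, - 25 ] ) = [ - 84 , - 74,-52, -25,-76/11, 36, 40, 42,49, 55, 71]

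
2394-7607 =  - 5213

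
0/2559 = 0 = 0.00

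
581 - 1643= - 1062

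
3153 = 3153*1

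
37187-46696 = - 9509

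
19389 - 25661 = - 6272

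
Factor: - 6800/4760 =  - 2^1*5^1*7^( - 1)=- 10/7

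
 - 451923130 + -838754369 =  - 1290677499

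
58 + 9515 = 9573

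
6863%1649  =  267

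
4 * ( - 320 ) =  - 1280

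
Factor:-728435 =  - 5^1  *  145687^1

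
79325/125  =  3173/5 = 634.60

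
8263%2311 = 1330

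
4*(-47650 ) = - 190600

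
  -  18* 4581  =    -  82458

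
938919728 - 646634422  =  292285306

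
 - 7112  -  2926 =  - 10038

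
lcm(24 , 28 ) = 168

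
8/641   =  8/641= 0.01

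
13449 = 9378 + 4071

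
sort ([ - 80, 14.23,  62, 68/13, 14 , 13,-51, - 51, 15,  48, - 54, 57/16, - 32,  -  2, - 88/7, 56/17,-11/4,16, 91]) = [ - 80, - 54, - 51,  -  51,-32, - 88/7, - 11/4, - 2, 56/17,57/16, 68/13, 13, 14, 14.23, 15, 16,  48, 62, 91]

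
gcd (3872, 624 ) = 16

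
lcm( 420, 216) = 7560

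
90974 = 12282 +78692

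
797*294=234318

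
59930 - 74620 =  - 14690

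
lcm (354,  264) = 15576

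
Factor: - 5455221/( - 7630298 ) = 2^( - 1 )*3^1*13^( - 1)*293473^(-1 )*1818407^1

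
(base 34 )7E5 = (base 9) 12675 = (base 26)chj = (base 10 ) 8573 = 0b10000101111101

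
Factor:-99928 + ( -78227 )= - 178155  =  - 3^2 *5^1*37^1*107^1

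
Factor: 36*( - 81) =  - 2916 = - 2^2  *  3^6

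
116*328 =38048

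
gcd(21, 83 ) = 1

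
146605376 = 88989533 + 57615843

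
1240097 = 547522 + 692575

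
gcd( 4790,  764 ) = 2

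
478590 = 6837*70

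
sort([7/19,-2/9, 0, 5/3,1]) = [ - 2/9, 0, 7/19,1,5/3]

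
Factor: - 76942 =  - 2^1*17^1*31^1*73^1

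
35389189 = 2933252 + 32455937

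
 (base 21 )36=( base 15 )49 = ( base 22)33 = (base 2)1000101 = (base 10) 69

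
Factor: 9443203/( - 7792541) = -7^1*11^2*163^( - 1)*11149^1*47807^(  -  1)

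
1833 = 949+884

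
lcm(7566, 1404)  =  136188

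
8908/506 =17+153/253 = 17.60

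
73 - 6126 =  - 6053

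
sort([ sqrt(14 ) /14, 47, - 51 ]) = [  -  51,  sqrt(14)/14 , 47] 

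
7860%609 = 552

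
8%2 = 0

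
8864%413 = 191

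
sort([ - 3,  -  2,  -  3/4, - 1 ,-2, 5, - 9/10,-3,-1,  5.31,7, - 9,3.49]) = [-9,-3, - 3,-2, - 2,  -  1, - 1,- 9/10, - 3/4, 3.49, 5,  5.31,7]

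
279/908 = 279/908 = 0.31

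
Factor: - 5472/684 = -2^3 = - 8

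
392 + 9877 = 10269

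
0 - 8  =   - 8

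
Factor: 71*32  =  2272 = 2^5*71^1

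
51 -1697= -1646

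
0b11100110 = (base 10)230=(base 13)149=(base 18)ce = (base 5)1410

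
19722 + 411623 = 431345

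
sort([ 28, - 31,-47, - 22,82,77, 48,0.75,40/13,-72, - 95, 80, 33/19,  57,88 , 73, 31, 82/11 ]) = [-95, - 72, - 47, - 31, - 22,0.75,33/19,40/13, 82/11,28 , 31, 48,57, 73,77,80, 82,88]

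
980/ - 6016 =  - 245/1504 = - 0.16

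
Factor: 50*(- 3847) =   -  2^1*5^2*3847^1 = - 192350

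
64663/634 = 101+629/634 = 101.99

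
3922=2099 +1823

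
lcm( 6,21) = 42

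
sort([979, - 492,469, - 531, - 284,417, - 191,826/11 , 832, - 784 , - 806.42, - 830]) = [ - 830, - 806.42, - 784, - 531,-492, - 284, - 191, 826/11,417,469,832,979]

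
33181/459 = 72 + 133/459 = 72.29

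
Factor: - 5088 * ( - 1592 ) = 2^8*3^1*53^1*199^1 = 8100096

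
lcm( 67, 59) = 3953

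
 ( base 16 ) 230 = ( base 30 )ik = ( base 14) 2C0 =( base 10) 560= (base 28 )k0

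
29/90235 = 29/90235= 0.00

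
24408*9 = 219672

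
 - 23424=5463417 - 5486841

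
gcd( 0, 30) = 30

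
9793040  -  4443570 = 5349470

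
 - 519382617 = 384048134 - 903430751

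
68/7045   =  68/7045= 0.01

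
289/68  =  4+1/4 =4.25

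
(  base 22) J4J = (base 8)22127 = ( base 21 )1020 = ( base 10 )9303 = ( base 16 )2457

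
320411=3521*91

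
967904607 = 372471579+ 595433028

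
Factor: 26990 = 2^1*5^1 * 2699^1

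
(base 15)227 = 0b111100111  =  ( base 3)200001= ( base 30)G7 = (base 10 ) 487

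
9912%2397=324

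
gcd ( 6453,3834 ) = 27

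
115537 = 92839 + 22698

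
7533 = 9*837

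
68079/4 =68079/4 = 17019.75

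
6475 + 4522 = 10997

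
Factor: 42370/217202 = 95/487= 5^1*19^1 *487^( - 1 ) 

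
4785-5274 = - 489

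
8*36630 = 293040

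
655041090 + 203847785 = 858888875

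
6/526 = 3/263 = 0.01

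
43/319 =43/319 = 0.13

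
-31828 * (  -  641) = 20401748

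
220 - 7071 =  - 6851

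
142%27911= 142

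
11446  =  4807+6639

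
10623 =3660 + 6963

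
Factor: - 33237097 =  - 829^1*40093^1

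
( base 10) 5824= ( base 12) 3454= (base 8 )13300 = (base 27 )7qj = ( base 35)4qe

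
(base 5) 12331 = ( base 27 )18l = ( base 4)33012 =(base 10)966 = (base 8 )1706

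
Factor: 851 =23^1* 37^1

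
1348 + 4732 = 6080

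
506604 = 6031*84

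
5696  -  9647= - 3951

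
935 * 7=6545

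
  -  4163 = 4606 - 8769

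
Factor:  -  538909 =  - 7^1*167^1 * 461^1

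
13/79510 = 13/79510 = 0.00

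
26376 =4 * 6594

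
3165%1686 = 1479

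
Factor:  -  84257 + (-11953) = - 96210 = - 2^1*3^2*5^1*1069^1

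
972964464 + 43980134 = 1016944598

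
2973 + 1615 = 4588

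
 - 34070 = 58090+  -  92160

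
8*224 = 1792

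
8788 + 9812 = 18600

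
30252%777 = 726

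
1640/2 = 820 = 820.00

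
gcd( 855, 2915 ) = 5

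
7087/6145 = 1  +  942/6145 =1.15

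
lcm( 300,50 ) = 300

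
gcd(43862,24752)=182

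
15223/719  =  21 + 124/719 = 21.17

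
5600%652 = 384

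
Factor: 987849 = 3^3*36587^1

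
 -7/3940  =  -1 + 3933/3940 = - 0.00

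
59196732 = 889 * 66588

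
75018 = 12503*6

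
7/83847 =7/83847 = 0.00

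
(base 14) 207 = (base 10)399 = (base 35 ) be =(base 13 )249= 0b110001111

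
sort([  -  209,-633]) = [ - 633, - 209 ] 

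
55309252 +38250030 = 93559282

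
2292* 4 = 9168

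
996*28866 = 28750536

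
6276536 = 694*9044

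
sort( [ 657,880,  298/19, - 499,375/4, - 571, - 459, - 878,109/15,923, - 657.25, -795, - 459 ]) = [ - 878,-795, - 657.25, - 571, - 499, - 459,-459,109/15, 298/19,375/4,657,880,923]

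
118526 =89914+28612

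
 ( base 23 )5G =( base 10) 131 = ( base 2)10000011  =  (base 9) 155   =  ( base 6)335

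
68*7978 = 542504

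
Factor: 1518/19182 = 11^1*139^( - 1)=11/139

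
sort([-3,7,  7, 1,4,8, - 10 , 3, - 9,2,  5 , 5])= [ - 10,-9, - 3, 1,2, 3,4, 5,5, 7,7,  8 ] 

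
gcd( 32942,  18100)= 362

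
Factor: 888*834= 2^4*3^2*37^1*139^1 = 740592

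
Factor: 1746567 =3^2 * 47^1*4129^1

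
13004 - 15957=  - 2953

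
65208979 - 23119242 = 42089737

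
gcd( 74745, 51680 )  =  5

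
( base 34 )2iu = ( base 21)6ee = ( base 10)2954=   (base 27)41B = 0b101110001010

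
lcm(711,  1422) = 1422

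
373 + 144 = 517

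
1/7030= 1/7030  =  0.00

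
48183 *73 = 3517359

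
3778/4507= 3778/4507 = 0.84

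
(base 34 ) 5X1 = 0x1AF7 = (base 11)5206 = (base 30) 7k3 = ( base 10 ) 6903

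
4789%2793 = 1996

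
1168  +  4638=5806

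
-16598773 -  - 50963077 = 34364304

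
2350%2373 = 2350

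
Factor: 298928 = 2^4 * 7^1*17^1* 157^1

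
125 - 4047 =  - 3922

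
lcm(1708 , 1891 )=52948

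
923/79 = 923/79 = 11.68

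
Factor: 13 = 13^1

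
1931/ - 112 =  - 1931/112 = - 17.24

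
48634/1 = 48634 = 48634.00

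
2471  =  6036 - 3565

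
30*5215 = 156450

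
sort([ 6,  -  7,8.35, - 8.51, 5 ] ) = [  -  8.51,-7,  5, 6, 8.35]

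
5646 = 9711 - 4065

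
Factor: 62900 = 2^2*5^2* 17^1 * 37^1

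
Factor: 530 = 2^1*5^1*53^1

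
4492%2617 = 1875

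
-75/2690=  - 1  +  523/538 = - 0.03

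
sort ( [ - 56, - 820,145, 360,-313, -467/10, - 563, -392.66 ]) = [ - 820, - 563, - 392.66 , - 313, - 56, - 467/10 , 145, 360]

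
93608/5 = 18721+3/5 = 18721.60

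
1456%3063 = 1456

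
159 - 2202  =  -2043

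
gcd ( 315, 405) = 45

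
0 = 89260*0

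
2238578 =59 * 37942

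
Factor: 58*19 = 2^1*19^1*29^1=1102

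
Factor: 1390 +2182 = 2^2*19^1*47^1 = 3572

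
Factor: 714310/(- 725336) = -357155/362668 = - 2^(- 2 ) *5^1*61^1 * 71^( - 1 ) * 1171^1*1277^ ( - 1 ) 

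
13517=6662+6855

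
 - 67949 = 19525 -87474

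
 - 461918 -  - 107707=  - 354211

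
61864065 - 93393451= - 31529386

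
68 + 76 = 144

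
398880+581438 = 980318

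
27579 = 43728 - 16149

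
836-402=434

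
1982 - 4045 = - 2063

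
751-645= 106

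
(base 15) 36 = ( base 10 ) 51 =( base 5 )201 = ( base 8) 63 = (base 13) 3C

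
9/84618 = 1/9402= 0.00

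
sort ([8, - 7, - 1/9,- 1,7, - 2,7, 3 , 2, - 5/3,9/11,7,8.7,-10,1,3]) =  [ - 10,-7, - 2, - 5/3,-1,-1/9, 9/11 , 1,2,  3 , 3,7,7  ,  7,8,8.7] 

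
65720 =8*8215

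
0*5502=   0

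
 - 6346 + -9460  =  -15806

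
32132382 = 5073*6334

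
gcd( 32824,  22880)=88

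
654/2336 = 327/1168 = 0.28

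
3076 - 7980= - 4904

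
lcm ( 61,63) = 3843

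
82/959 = 82/959 = 0.09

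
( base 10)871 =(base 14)463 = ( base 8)1547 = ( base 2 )1101100111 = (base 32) r7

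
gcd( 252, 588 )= 84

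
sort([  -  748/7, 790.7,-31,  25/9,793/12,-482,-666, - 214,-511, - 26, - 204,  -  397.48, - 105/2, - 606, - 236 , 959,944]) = [-666, - 606 , - 511, - 482, - 397.48,  -  236,  -  214,-204, - 748/7, - 105/2, - 31, -26, 25/9,793/12, 790.7,944,  959 ]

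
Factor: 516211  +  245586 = 79^1*9643^1 = 761797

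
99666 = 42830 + 56836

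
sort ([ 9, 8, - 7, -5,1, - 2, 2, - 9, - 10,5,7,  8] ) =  [-10,  -  9,  -  7, - 5, - 2,1,2,5, 7, 8,8,9] 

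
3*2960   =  8880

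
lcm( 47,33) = 1551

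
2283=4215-1932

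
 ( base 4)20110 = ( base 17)1E5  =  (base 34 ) FM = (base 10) 532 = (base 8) 1024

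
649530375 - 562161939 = 87368436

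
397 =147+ 250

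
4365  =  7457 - 3092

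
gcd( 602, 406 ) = 14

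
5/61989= 5/61989= 0.00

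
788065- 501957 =286108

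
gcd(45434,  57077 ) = 1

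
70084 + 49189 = 119273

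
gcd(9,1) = 1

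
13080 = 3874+9206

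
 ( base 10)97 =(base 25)3M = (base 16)61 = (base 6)241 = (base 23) 45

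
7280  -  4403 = 2877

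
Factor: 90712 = 2^3*17^1*23^1 * 29^1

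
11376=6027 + 5349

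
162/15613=162/15613 = 0.01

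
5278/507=406/39= 10.41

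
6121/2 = 3060 + 1/2 = 3060.50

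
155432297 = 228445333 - 73013036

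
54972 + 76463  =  131435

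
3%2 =1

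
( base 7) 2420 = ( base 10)896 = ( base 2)1110000000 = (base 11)745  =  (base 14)480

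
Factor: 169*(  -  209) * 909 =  - 32106789 = - 3^2*11^1*13^2*19^1*101^1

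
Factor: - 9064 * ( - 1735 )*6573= 103367260920 = 2^3 * 3^1*5^1*7^1*11^1*103^1*313^1  *347^1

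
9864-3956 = 5908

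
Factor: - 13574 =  - 2^1 * 11^1* 617^1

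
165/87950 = 33/17590 =0.00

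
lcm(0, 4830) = 0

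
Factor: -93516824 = - 2^3 * 457^1* 25579^1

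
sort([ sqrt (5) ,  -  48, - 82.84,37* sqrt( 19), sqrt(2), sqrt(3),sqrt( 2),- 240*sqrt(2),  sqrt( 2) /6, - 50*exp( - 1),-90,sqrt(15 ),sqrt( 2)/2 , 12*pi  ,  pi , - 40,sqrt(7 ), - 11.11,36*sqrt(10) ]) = [ - 240*sqrt( 2 ), - 90,-82.84, - 48, - 40, - 50*exp( - 1), - 11.11,sqrt(2)/6,sqrt( 2)/2,sqrt(2), sqrt(2),sqrt( 3),sqrt(5) , sqrt(7), pi,sqrt ( 15), 12*pi, 36*sqrt ( 10 ),37*sqrt(19)] 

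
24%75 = 24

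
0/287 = 0= 0.00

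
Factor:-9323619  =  -3^1*3107873^1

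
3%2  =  1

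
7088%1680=368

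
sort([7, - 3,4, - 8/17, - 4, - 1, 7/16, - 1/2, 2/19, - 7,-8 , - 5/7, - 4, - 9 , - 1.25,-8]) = [ - 9,  -  8, - 8, - 7, - 4, - 4, - 3, - 1.25 , - 1, - 5/7 , - 1/2, - 8/17, 2/19 , 7/16,4, 7 ]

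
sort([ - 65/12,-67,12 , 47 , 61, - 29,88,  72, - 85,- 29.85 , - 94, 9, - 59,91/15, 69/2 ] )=[ - 94, - 85, - 67, - 59, - 29.85, - 29, - 65/12, 91/15, 9, 12,69/2,47 , 61, 72,88 ] 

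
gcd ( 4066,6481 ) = 1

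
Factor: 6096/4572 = 4/3 = 2^2*3^(- 1)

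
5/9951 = 5/9951= 0.00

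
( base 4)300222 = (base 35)2iy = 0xC2A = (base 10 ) 3114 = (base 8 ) 6052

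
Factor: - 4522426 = - 2^1 *2261213^1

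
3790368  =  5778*656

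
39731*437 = 17362447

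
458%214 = 30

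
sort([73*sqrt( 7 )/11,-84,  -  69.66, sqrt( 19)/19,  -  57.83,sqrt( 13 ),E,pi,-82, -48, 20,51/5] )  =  [ - 84, - 82, - 69.66, - 57.83, - 48, sqrt ( 19 )/19, E,  pi, sqrt (13 ),51/5,73 * sqrt( 7)/11,20]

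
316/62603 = 316/62603= 0.01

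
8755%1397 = 373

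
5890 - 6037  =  -147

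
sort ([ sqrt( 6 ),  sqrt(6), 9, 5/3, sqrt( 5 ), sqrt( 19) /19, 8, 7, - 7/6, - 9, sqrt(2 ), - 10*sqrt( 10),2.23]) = [ - 10*sqrt( 10), - 9 , - 7/6, sqrt(19 )/19,  sqrt( 2 ),5/3, 2.23, sqrt(5), sqrt(6 ), sqrt ( 6), 7, 8, 9] 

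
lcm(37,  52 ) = 1924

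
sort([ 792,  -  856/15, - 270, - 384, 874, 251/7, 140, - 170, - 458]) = [ - 458, - 384, - 270, - 170, - 856/15, 251/7,  140, 792, 874]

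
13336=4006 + 9330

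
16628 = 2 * 8314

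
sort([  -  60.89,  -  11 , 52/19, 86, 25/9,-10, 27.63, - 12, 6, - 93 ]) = [-93, - 60.89, - 12,-11, - 10,  52/19,25/9, 6,27.63, 86 ] 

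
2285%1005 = 275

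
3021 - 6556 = - 3535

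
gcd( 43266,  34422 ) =6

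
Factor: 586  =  2^1* 293^1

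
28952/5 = 28952/5 = 5790.40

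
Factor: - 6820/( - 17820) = 3^( - 4)*31^1 = 31/81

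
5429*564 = 3061956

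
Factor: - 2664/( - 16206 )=2^2*3^1*73^( - 1 ) = 12/73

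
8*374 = 2992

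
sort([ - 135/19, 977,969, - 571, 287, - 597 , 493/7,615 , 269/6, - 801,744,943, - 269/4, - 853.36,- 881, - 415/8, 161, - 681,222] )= [ -881, - 853.36,  -  801, - 681, - 597,-571,- 269/4,-415/8, - 135/19,269/6, 493/7, 161, 222,287 , 615,744,943,969, 977 ] 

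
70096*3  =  210288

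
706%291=124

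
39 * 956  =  37284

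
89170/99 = 89170/99 = 900.71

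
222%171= 51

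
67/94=67/94 = 0.71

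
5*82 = 410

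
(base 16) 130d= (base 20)C3H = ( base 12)29a5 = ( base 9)6618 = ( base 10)4877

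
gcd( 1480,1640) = 40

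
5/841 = 5/841=0.01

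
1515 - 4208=-2693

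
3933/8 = 3933/8 = 491.62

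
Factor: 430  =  2^1  *5^1*43^1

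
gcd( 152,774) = 2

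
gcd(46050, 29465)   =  5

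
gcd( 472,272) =8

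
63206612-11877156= 51329456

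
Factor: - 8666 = -2^1*7^1*619^1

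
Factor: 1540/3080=2^( - 1) = 1/2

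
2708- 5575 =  - 2867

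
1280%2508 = 1280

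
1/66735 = 1/66735 = 0.00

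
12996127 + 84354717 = 97350844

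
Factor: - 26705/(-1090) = 2^( - 1)*7^2  =  49/2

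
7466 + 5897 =13363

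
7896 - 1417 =6479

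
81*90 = 7290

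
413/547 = 413/547 = 0.76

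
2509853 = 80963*31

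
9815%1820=715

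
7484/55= 136 + 4/55 = 136.07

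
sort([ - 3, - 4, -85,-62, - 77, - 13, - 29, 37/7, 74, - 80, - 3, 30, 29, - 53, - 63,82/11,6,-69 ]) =[ - 85, - 80, -77, - 69, - 63 ,-62, - 53, - 29, - 13, - 4,-3, - 3, 37/7,  6,82/11,29, 30, 74 ]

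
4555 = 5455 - 900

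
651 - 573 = 78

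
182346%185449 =182346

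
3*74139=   222417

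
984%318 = 30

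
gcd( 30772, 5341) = 49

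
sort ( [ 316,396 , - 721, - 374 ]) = [-721, - 374 , 316,396 ]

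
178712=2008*89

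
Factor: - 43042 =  - 2^1 * 21521^1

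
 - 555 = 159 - 714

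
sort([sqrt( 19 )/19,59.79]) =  [sqrt( 19 )/19,  59.79]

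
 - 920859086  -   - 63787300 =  - 857071786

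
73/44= 73/44 = 1.66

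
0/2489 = 0 = 0.00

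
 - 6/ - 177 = 2/59 =0.03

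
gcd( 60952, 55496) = 8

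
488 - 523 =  - 35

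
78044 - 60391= 17653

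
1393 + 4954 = 6347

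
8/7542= 4/3771 = 0.00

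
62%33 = 29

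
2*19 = 38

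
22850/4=5712 + 1/2=5712.50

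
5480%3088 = 2392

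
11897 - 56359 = -44462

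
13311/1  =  13311 = 13311.00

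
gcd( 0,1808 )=1808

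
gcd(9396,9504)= 108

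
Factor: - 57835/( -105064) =2^( - 3)*5^1 * 23^( - 1)*43^1*269^1*  571^ ( - 1) 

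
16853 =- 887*( - 19) 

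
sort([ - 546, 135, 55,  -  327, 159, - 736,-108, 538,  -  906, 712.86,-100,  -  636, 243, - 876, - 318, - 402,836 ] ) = [ - 906,  -  876, - 736, - 636, - 546, - 402, - 327, -318,-108, - 100 , 55,135, 159,243,538, 712.86, 836 ] 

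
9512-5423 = 4089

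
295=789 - 494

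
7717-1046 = 6671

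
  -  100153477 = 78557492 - 178710969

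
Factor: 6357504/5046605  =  2^9*3^1*5^( - 1) * 4139^1 * 1009321^ ( - 1 )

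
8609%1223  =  48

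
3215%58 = 25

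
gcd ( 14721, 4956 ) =21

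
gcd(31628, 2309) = 1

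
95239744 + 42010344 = 137250088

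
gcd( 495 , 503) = 1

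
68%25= 18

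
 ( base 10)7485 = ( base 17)18f5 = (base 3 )101021020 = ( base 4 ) 1310331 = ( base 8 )16475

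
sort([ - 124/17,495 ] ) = [ - 124/17,495] 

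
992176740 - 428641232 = 563535508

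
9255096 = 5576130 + 3678966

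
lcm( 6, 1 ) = 6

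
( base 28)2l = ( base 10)77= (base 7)140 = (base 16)4d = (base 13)5C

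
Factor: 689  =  13^1*53^1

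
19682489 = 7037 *2797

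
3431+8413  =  11844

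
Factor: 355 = 5^1 * 71^1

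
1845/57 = 32+7/19 =32.37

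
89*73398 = 6532422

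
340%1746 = 340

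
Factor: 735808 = 2^6 * 11497^1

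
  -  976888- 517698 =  - 1494586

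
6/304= 3/152 = 0.02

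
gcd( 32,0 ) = 32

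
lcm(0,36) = 0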